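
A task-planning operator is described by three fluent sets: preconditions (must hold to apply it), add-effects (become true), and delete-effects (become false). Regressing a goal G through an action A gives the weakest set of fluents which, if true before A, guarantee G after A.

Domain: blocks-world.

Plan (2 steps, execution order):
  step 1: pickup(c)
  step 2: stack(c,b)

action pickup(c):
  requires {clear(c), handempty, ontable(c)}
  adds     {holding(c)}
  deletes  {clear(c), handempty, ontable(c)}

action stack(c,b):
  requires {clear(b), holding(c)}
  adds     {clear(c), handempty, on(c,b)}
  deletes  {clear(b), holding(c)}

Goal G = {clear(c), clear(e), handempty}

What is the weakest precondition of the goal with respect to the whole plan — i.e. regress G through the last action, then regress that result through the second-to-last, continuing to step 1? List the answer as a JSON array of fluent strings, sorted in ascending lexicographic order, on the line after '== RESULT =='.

Work backward from the goal:
  through step 2 (stack(c,b)): drop {clear(c), handempty}, keep {clear(e)}, require {clear(b), holding(c)}
    → {clear(b), clear(e), holding(c)}
  through step 1 (pickup(c)): drop {holding(c)}, keep {clear(b), clear(e)}, require {clear(c), handempty, ontable(c)}
    → {clear(b), clear(c), clear(e), handempty, ontable(c)}

== RESULT ==
["clear(b)", "clear(c)", "clear(e)", "handempty", "ontable(c)"]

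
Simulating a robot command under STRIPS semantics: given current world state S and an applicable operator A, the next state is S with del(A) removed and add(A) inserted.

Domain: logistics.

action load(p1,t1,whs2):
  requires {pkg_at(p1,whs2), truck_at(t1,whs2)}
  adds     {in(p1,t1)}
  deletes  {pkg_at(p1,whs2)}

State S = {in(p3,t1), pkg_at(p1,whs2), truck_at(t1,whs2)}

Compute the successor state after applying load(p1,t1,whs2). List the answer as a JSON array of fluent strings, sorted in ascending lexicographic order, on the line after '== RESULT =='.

Compute (S \ del) ∪ add:
  pre ⊆ S: {pkg_at(p1,whs2), truck_at(t1,whs2)} ⊆ S  — applicable
  S \ del = {in(p3,t1), truck_at(t1,whs2)}
  ∪ add   = {in(p1,t1), in(p3,t1), truck_at(t1,whs2)}

== RESULT ==
["in(p1,t1)", "in(p3,t1)", "truck_at(t1,whs2)"]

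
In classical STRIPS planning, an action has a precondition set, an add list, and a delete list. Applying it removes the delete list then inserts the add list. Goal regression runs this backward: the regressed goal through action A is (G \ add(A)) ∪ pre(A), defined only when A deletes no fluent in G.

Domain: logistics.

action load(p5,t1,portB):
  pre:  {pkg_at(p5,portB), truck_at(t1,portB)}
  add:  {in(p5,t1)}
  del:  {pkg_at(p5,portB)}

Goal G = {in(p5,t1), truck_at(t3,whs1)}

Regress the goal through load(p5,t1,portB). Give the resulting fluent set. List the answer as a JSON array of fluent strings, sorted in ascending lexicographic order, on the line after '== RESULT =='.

Compute (G \ add) ∪ pre:
  G ∩ del = {}  (empty — regression defined)
  G \ add = {in(p5,t1), truck_at(t3,whs1)} \ {in(p5,t1)} = {truck_at(t3,whs1)}
  ∪ pre   = {truck_at(t3,whs1)} ∪ {pkg_at(p5,portB), truck_at(t1,portB)}
          = {pkg_at(p5,portB), truck_at(t1,portB), truck_at(t3,whs1)}

== RESULT ==
["pkg_at(p5,portB)", "truck_at(t1,portB)", "truck_at(t3,whs1)"]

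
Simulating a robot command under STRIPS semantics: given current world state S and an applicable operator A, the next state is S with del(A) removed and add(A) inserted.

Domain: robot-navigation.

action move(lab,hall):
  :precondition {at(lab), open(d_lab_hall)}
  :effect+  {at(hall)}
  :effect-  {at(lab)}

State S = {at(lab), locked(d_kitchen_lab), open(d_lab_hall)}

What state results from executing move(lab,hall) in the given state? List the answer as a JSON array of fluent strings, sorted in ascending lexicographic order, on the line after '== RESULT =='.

Progress:
  pre ⊆ S: {at(lab), open(d_lab_hall)} ⊆ S  — applicable
  S \ del = {locked(d_kitchen_lab), open(d_lab_hall)}
  ∪ add   = {at(hall), locked(d_kitchen_lab), open(d_lab_hall)}

== RESULT ==
["at(hall)", "locked(d_kitchen_lab)", "open(d_lab_hall)"]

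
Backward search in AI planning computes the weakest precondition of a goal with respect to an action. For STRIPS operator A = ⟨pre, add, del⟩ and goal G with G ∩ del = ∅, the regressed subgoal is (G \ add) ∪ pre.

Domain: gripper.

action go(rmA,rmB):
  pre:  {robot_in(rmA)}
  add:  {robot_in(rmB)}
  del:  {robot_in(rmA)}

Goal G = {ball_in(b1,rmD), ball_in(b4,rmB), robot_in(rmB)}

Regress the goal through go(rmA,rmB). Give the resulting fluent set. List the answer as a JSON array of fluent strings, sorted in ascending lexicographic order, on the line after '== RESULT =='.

Regress:
  G ∩ del = {}  (empty — regression defined)
  G \ add = {ball_in(b1,rmD), ball_in(b4,rmB), robot_in(rmB)} \ {robot_in(rmB)} = {ball_in(b1,rmD), ball_in(b4,rmB)}
  ∪ pre   = {ball_in(b1,rmD), ball_in(b4,rmB)} ∪ {robot_in(rmA)}
          = {ball_in(b1,rmD), ball_in(b4,rmB), robot_in(rmA)}

== RESULT ==
["ball_in(b1,rmD)", "ball_in(b4,rmB)", "robot_in(rmA)"]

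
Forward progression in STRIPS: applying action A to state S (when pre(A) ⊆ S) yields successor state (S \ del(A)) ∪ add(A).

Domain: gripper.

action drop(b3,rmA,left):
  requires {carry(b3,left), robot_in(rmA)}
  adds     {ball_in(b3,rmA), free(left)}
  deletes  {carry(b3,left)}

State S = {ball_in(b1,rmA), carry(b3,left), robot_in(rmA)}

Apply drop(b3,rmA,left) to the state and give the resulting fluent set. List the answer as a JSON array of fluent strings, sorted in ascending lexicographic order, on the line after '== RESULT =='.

Compute (S \ del) ∪ add:
  pre ⊆ S: {carry(b3,left), robot_in(rmA)} ⊆ S  — applicable
  S \ del = {ball_in(b1,rmA), robot_in(rmA)}
  ∪ add   = {ball_in(b1,rmA), ball_in(b3,rmA), free(left), robot_in(rmA)}

== RESULT ==
["ball_in(b1,rmA)", "ball_in(b3,rmA)", "free(left)", "robot_in(rmA)"]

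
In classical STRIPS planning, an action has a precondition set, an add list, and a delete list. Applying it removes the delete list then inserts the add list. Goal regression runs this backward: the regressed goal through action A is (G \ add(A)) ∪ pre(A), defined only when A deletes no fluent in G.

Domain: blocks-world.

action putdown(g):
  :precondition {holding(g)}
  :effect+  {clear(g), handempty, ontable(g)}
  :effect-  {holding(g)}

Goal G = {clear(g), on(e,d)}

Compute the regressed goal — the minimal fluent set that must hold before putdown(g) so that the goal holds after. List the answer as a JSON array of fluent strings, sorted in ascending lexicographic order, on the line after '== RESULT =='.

Compute (G \ add) ∪ pre:
  G ∩ del = {}  (empty — regression defined)
  G \ add = {clear(g), on(e,d)} \ {clear(g), handempty, ontable(g)} = {on(e,d)}
  ∪ pre   = {on(e,d)} ∪ {holding(g)}
          = {holding(g), on(e,d)}

== RESULT ==
["holding(g)", "on(e,d)"]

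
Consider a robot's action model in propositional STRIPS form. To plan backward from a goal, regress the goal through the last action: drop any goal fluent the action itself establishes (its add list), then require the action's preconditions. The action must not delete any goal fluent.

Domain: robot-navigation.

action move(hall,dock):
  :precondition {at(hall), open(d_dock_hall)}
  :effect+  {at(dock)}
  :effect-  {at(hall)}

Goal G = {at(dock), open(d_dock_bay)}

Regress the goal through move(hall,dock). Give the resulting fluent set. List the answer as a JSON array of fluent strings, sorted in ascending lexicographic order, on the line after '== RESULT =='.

Regress:
  G ∩ del = {}  (empty — regression defined)
  G \ add = {at(dock), open(d_dock_bay)} \ {at(dock)} = {open(d_dock_bay)}
  ∪ pre   = {open(d_dock_bay)} ∪ {at(hall), open(d_dock_hall)}
          = {at(hall), open(d_dock_bay), open(d_dock_hall)}

== RESULT ==
["at(hall)", "open(d_dock_bay)", "open(d_dock_hall)"]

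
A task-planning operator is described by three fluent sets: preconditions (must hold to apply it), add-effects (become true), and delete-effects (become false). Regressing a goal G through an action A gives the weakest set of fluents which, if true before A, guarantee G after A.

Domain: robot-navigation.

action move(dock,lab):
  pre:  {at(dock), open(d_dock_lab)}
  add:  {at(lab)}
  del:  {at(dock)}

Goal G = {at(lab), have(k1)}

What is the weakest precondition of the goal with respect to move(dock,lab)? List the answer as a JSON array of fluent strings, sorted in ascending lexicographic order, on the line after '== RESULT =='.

Regress:
  G ∩ del = {}  (empty — regression defined)
  G \ add = {at(lab), have(k1)} \ {at(lab)} = {have(k1)}
  ∪ pre   = {have(k1)} ∪ {at(dock), open(d_dock_lab)}
          = {at(dock), have(k1), open(d_dock_lab)}

== RESULT ==
["at(dock)", "have(k1)", "open(d_dock_lab)"]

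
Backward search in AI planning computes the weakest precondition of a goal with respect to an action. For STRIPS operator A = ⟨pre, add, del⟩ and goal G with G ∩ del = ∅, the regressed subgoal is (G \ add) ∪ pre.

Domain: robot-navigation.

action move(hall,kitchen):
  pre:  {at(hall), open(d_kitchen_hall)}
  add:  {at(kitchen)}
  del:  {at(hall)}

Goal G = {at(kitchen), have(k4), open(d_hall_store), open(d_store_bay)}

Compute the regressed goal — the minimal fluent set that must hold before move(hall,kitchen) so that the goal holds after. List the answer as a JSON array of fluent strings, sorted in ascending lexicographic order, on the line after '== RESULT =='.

Regress:
  G ∩ del = {}  (empty — regression defined)
  G \ add = {at(kitchen), have(k4), open(d_hall_store), open(d_store_bay)} \ {at(kitchen)} = {have(k4), open(d_hall_store), open(d_store_bay)}
  ∪ pre   = {have(k4), open(d_hall_store), open(d_store_bay)} ∪ {at(hall), open(d_kitchen_hall)}
          = {at(hall), have(k4), open(d_hall_store), open(d_kitchen_hall), open(d_store_bay)}

== RESULT ==
["at(hall)", "have(k4)", "open(d_hall_store)", "open(d_kitchen_hall)", "open(d_store_bay)"]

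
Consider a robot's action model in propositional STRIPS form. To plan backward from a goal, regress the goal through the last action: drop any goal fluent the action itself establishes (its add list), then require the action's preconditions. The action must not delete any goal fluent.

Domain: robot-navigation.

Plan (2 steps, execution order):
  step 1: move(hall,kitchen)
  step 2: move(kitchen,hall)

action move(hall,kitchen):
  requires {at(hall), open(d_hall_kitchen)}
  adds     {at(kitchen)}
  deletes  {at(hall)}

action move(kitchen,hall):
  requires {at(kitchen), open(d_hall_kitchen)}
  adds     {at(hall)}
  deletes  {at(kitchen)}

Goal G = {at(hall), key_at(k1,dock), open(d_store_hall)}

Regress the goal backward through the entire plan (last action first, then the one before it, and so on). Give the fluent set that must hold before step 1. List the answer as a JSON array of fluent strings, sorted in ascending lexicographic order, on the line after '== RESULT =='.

Regress step by step:
  through step 2 (move(kitchen,hall)): drop {at(hall)}, keep {key_at(k1,dock), open(d_store_hall)}, require {at(kitchen), open(d_hall_kitchen)}
    → {at(kitchen), key_at(k1,dock), open(d_hall_kitchen), open(d_store_hall)}
  through step 1 (move(hall,kitchen)): drop {at(kitchen)}, keep {key_at(k1,dock), open(d_hall_kitchen), open(d_store_hall)}, require {at(hall), open(d_hall_kitchen)}
    → {at(hall), key_at(k1,dock), open(d_hall_kitchen), open(d_store_hall)}

== RESULT ==
["at(hall)", "key_at(k1,dock)", "open(d_hall_kitchen)", "open(d_store_hall)"]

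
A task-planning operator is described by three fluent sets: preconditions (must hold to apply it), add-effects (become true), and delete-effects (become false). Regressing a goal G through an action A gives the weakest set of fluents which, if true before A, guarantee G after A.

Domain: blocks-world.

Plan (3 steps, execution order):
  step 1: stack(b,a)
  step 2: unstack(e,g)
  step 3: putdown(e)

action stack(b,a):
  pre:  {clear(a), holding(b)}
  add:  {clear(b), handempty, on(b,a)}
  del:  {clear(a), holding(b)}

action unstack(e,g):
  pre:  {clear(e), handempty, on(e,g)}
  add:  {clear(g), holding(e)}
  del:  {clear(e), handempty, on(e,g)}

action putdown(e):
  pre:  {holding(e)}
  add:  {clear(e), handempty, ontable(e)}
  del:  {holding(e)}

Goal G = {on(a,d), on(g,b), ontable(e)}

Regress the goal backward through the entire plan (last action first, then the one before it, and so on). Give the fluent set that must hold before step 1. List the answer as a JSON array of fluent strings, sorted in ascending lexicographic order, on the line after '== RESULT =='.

Regress step by step:
  through step 3 (putdown(e)): drop {ontable(e)}, keep {on(a,d), on(g,b)}, require {holding(e)}
    → {holding(e), on(a,d), on(g,b)}
  through step 2 (unstack(e,g)): drop {holding(e)}, keep {on(a,d), on(g,b)}, require {clear(e), handempty, on(e,g)}
    → {clear(e), handempty, on(a,d), on(e,g), on(g,b)}
  through step 1 (stack(b,a)): drop {handempty}, keep {clear(e), on(a,d), on(e,g), on(g,b)}, require {clear(a), holding(b)}
    → {clear(a), clear(e), holding(b), on(a,d), on(e,g), on(g,b)}

== RESULT ==
["clear(a)", "clear(e)", "holding(b)", "on(a,d)", "on(e,g)", "on(g,b)"]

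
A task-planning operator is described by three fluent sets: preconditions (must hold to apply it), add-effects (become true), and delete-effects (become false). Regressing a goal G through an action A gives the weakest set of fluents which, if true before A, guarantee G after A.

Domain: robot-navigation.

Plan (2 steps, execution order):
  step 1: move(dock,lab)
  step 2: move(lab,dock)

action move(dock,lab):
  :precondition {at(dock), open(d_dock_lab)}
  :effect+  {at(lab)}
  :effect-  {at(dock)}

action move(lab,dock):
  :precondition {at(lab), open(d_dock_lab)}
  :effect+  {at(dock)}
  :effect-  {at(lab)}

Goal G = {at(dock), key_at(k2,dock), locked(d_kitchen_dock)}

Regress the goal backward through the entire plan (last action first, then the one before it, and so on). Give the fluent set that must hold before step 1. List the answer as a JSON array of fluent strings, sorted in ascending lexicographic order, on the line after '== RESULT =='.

Regress step by step:
  through step 2 (move(lab,dock)): drop {at(dock)}, keep {key_at(k2,dock), locked(d_kitchen_dock)}, require {at(lab), open(d_dock_lab)}
    → {at(lab), key_at(k2,dock), locked(d_kitchen_dock), open(d_dock_lab)}
  through step 1 (move(dock,lab)): drop {at(lab)}, keep {key_at(k2,dock), locked(d_kitchen_dock), open(d_dock_lab)}, require {at(dock), open(d_dock_lab)}
    → {at(dock), key_at(k2,dock), locked(d_kitchen_dock), open(d_dock_lab)}

== RESULT ==
["at(dock)", "key_at(k2,dock)", "locked(d_kitchen_dock)", "open(d_dock_lab)"]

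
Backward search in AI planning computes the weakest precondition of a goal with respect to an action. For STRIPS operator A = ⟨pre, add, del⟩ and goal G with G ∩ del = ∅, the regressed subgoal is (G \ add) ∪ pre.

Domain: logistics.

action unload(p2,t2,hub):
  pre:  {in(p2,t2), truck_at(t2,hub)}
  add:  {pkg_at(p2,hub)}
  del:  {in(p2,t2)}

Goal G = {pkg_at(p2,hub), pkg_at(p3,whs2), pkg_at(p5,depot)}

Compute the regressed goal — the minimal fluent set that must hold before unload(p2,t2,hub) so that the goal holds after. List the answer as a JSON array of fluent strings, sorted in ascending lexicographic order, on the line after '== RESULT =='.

Regress:
  G ∩ del = {}  (empty — regression defined)
  G \ add = {pkg_at(p2,hub), pkg_at(p3,whs2), pkg_at(p5,depot)} \ {pkg_at(p2,hub)} = {pkg_at(p3,whs2), pkg_at(p5,depot)}
  ∪ pre   = {pkg_at(p3,whs2), pkg_at(p5,depot)} ∪ {in(p2,t2), truck_at(t2,hub)}
          = {in(p2,t2), pkg_at(p3,whs2), pkg_at(p5,depot), truck_at(t2,hub)}

== RESULT ==
["in(p2,t2)", "pkg_at(p3,whs2)", "pkg_at(p5,depot)", "truck_at(t2,hub)"]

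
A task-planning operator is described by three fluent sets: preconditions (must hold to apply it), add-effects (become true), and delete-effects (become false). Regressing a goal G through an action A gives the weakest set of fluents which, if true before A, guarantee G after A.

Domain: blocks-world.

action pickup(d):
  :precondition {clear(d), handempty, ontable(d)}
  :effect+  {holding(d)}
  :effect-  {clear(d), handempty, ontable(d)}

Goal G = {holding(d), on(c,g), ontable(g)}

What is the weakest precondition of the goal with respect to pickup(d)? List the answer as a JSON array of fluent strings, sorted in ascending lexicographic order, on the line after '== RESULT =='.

Compute (G \ add) ∪ pre:
  G ∩ del = {}  (empty — regression defined)
  G \ add = {holding(d), on(c,g), ontable(g)} \ {holding(d)} = {on(c,g), ontable(g)}
  ∪ pre   = {on(c,g), ontable(g)} ∪ {clear(d), handempty, ontable(d)}
          = {clear(d), handempty, on(c,g), ontable(d), ontable(g)}

== RESULT ==
["clear(d)", "handempty", "on(c,g)", "ontable(d)", "ontable(g)"]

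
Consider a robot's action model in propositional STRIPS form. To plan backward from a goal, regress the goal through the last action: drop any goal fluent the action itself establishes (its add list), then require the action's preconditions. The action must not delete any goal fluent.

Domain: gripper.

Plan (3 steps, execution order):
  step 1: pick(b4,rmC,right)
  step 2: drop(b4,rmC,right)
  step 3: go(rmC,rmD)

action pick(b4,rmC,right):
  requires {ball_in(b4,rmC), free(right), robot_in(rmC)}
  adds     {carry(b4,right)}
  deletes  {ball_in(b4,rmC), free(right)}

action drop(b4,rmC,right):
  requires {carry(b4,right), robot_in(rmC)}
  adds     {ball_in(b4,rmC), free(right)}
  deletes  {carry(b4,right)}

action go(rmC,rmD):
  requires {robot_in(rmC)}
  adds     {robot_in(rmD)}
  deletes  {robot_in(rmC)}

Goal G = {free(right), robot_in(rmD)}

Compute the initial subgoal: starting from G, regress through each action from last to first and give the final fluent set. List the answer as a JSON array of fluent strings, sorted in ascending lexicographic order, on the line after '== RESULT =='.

Work backward from the goal:
  through step 3 (go(rmC,rmD)): drop {robot_in(rmD)}, keep {free(right)}, require {robot_in(rmC)}
    → {free(right), robot_in(rmC)}
  through step 2 (drop(b4,rmC,right)): drop {free(right)}, keep {robot_in(rmC)}, require {carry(b4,right), robot_in(rmC)}
    → {carry(b4,right), robot_in(rmC)}
  through step 1 (pick(b4,rmC,right)): drop {carry(b4,right)}, keep {robot_in(rmC)}, require {ball_in(b4,rmC), free(right), robot_in(rmC)}
    → {ball_in(b4,rmC), free(right), robot_in(rmC)}

== RESULT ==
["ball_in(b4,rmC)", "free(right)", "robot_in(rmC)"]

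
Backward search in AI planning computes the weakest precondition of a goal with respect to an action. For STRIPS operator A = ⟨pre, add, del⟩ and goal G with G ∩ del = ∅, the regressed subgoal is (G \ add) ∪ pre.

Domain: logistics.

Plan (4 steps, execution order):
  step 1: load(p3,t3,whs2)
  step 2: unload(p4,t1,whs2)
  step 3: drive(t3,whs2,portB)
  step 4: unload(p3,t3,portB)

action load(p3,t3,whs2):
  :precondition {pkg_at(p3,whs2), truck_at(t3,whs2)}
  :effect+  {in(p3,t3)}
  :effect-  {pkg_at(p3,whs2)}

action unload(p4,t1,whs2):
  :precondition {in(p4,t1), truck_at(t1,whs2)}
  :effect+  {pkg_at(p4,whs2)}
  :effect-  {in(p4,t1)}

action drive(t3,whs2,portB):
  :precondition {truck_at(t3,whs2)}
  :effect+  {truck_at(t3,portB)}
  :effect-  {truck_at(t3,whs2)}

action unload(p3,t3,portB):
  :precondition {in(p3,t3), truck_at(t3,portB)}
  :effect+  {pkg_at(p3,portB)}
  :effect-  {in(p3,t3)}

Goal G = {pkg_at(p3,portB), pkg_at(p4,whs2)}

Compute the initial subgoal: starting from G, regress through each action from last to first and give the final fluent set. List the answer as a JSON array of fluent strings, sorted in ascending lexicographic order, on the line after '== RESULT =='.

Work backward from the goal:
  through step 4 (unload(p3,t3,portB)): drop {pkg_at(p3,portB)}, keep {pkg_at(p4,whs2)}, require {in(p3,t3), truck_at(t3,portB)}
    → {in(p3,t3), pkg_at(p4,whs2), truck_at(t3,portB)}
  through step 3 (drive(t3,whs2,portB)): drop {truck_at(t3,portB)}, keep {in(p3,t3), pkg_at(p4,whs2)}, require {truck_at(t3,whs2)}
    → {in(p3,t3), pkg_at(p4,whs2), truck_at(t3,whs2)}
  through step 2 (unload(p4,t1,whs2)): drop {pkg_at(p4,whs2)}, keep {in(p3,t3), truck_at(t3,whs2)}, require {in(p4,t1), truck_at(t1,whs2)}
    → {in(p3,t3), in(p4,t1), truck_at(t1,whs2), truck_at(t3,whs2)}
  through step 1 (load(p3,t3,whs2)): drop {in(p3,t3)}, keep {in(p4,t1), truck_at(t1,whs2), truck_at(t3,whs2)}, require {pkg_at(p3,whs2), truck_at(t3,whs2)}
    → {in(p4,t1), pkg_at(p3,whs2), truck_at(t1,whs2), truck_at(t3,whs2)}

== RESULT ==
["in(p4,t1)", "pkg_at(p3,whs2)", "truck_at(t1,whs2)", "truck_at(t3,whs2)"]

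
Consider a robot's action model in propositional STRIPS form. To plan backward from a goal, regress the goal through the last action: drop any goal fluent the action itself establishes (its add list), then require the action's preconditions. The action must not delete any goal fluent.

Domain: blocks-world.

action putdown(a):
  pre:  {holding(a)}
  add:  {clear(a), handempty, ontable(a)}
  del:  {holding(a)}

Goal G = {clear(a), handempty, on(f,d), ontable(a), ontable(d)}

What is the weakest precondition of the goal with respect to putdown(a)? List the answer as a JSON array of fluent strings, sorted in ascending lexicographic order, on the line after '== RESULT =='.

Compute (G \ add) ∪ pre:
  G ∩ del = {}  (empty — regression defined)
  G \ add = {clear(a), handempty, on(f,d), ontable(a), ontable(d)} \ {clear(a), handempty, ontable(a)} = {on(f,d), ontable(d)}
  ∪ pre   = {on(f,d), ontable(d)} ∪ {holding(a)}
          = {holding(a), on(f,d), ontable(d)}

== RESULT ==
["holding(a)", "on(f,d)", "ontable(d)"]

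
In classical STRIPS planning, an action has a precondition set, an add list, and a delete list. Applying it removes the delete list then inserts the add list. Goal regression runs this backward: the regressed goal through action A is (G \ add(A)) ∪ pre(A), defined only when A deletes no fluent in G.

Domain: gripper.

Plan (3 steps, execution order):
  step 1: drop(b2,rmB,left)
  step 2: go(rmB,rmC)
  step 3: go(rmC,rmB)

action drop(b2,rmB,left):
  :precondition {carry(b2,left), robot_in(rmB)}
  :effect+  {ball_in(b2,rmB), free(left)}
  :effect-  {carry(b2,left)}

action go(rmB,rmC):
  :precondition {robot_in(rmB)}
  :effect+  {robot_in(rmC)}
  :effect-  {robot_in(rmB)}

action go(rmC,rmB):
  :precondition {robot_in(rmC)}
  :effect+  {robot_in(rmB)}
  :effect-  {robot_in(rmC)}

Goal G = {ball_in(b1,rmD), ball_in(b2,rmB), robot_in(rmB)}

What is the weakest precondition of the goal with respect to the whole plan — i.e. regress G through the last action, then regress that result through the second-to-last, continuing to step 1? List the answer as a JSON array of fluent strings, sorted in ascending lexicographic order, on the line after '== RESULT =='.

Work backward from the goal:
  through step 3 (go(rmC,rmB)): drop {robot_in(rmB)}, keep {ball_in(b1,rmD), ball_in(b2,rmB)}, require {robot_in(rmC)}
    → {ball_in(b1,rmD), ball_in(b2,rmB), robot_in(rmC)}
  through step 2 (go(rmB,rmC)): drop {robot_in(rmC)}, keep {ball_in(b1,rmD), ball_in(b2,rmB)}, require {robot_in(rmB)}
    → {ball_in(b1,rmD), ball_in(b2,rmB), robot_in(rmB)}
  through step 1 (drop(b2,rmB,left)): drop {ball_in(b2,rmB)}, keep {ball_in(b1,rmD), robot_in(rmB)}, require {carry(b2,left), robot_in(rmB)}
    → {ball_in(b1,rmD), carry(b2,left), robot_in(rmB)}

== RESULT ==
["ball_in(b1,rmD)", "carry(b2,left)", "robot_in(rmB)"]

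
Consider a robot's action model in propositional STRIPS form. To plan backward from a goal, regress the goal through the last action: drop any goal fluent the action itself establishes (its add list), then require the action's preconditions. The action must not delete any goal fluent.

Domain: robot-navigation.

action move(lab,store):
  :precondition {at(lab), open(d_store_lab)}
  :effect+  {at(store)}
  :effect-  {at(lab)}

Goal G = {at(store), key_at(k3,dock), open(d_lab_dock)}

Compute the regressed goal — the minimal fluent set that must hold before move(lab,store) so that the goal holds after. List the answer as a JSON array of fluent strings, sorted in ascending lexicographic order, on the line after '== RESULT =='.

Regress:
  G ∩ del = {}  (empty — regression defined)
  G \ add = {at(store), key_at(k3,dock), open(d_lab_dock)} \ {at(store)} = {key_at(k3,dock), open(d_lab_dock)}
  ∪ pre   = {key_at(k3,dock), open(d_lab_dock)} ∪ {at(lab), open(d_store_lab)}
          = {at(lab), key_at(k3,dock), open(d_lab_dock), open(d_store_lab)}

== RESULT ==
["at(lab)", "key_at(k3,dock)", "open(d_lab_dock)", "open(d_store_lab)"]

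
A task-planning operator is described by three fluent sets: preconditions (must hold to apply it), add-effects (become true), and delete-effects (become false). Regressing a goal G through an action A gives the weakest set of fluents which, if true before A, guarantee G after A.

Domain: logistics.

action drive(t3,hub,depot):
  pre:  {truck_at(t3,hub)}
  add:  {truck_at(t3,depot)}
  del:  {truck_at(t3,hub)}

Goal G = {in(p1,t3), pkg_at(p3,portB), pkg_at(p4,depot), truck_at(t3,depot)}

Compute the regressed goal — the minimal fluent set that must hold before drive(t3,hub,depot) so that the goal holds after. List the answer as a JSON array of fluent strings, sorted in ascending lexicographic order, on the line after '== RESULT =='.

Compute (G \ add) ∪ pre:
  G ∩ del = {}  (empty — regression defined)
  G \ add = {in(p1,t3), pkg_at(p3,portB), pkg_at(p4,depot), truck_at(t3,depot)} \ {truck_at(t3,depot)} = {in(p1,t3), pkg_at(p3,portB), pkg_at(p4,depot)}
  ∪ pre   = {in(p1,t3), pkg_at(p3,portB), pkg_at(p4,depot)} ∪ {truck_at(t3,hub)}
          = {in(p1,t3), pkg_at(p3,portB), pkg_at(p4,depot), truck_at(t3,hub)}

== RESULT ==
["in(p1,t3)", "pkg_at(p3,portB)", "pkg_at(p4,depot)", "truck_at(t3,hub)"]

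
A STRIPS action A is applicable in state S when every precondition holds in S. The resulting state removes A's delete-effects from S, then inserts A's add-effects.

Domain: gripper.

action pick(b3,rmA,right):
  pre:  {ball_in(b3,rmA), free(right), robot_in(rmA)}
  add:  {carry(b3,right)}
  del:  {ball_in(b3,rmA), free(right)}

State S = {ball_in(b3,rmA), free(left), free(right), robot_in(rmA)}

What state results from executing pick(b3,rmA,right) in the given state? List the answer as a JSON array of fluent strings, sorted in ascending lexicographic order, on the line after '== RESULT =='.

Progress:
  pre ⊆ S: {ball_in(b3,rmA), free(right), robot_in(rmA)} ⊆ S  — applicable
  S \ del = {free(left), robot_in(rmA)}
  ∪ add   = {carry(b3,right), free(left), robot_in(rmA)}

== RESULT ==
["carry(b3,right)", "free(left)", "robot_in(rmA)"]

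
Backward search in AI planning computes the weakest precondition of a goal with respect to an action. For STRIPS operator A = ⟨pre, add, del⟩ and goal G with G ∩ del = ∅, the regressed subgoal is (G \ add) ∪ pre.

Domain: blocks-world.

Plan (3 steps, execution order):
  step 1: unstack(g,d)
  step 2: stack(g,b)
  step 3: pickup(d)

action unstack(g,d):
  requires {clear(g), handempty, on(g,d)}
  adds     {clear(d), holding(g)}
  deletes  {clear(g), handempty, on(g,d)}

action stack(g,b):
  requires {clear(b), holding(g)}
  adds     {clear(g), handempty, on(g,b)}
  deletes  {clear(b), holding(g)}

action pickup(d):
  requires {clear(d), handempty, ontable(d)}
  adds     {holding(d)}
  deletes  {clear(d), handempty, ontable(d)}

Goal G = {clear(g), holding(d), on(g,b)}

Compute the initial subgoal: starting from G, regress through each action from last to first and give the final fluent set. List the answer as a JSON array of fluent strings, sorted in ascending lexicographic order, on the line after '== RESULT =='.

Work backward from the goal:
  through step 3 (pickup(d)): drop {holding(d)}, keep {clear(g), on(g,b)}, require {clear(d), handempty, ontable(d)}
    → {clear(d), clear(g), handempty, on(g,b), ontable(d)}
  through step 2 (stack(g,b)): drop {clear(g), handempty, on(g,b)}, keep {clear(d), ontable(d)}, require {clear(b), holding(g)}
    → {clear(b), clear(d), holding(g), ontable(d)}
  through step 1 (unstack(g,d)): drop {clear(d), holding(g)}, keep {clear(b), ontable(d)}, require {clear(g), handempty, on(g,d)}
    → {clear(b), clear(g), handempty, on(g,d), ontable(d)}

== RESULT ==
["clear(b)", "clear(g)", "handempty", "on(g,d)", "ontable(d)"]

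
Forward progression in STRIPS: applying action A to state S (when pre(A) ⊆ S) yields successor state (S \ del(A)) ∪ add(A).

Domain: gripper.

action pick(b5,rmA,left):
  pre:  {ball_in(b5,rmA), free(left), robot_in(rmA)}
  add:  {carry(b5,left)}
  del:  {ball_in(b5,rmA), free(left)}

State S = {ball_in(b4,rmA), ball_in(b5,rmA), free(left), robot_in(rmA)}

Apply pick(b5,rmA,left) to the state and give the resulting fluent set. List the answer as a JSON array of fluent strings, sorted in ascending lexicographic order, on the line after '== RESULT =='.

Compute (S \ del) ∪ add:
  pre ⊆ S: {ball_in(b5,rmA), free(left), robot_in(rmA)} ⊆ S  — applicable
  S \ del = {ball_in(b4,rmA), robot_in(rmA)}
  ∪ add   = {ball_in(b4,rmA), carry(b5,left), robot_in(rmA)}

== RESULT ==
["ball_in(b4,rmA)", "carry(b5,left)", "robot_in(rmA)"]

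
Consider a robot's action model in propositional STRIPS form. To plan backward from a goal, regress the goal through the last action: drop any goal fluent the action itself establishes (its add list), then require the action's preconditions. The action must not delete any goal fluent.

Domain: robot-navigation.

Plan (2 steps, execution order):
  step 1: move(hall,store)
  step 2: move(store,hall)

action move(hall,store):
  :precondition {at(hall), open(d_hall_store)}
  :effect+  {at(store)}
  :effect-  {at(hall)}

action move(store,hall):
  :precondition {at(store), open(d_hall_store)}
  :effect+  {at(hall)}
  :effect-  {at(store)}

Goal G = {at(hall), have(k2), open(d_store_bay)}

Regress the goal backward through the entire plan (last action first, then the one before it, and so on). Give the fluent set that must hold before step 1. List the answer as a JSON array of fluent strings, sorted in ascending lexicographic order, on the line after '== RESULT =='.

Work backward from the goal:
  through step 2 (move(store,hall)): drop {at(hall)}, keep {have(k2), open(d_store_bay)}, require {at(store), open(d_hall_store)}
    → {at(store), have(k2), open(d_hall_store), open(d_store_bay)}
  through step 1 (move(hall,store)): drop {at(store)}, keep {have(k2), open(d_hall_store), open(d_store_bay)}, require {at(hall), open(d_hall_store)}
    → {at(hall), have(k2), open(d_hall_store), open(d_store_bay)}

== RESULT ==
["at(hall)", "have(k2)", "open(d_hall_store)", "open(d_store_bay)"]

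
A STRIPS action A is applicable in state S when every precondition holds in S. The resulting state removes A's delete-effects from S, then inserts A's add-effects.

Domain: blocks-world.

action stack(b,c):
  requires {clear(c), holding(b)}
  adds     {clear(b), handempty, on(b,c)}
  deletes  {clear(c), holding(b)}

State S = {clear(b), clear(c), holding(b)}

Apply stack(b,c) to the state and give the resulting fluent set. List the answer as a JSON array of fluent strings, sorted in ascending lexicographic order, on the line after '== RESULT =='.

Compute (S \ del) ∪ add:
  pre ⊆ S: {clear(c), holding(b)} ⊆ S  — applicable
  S \ del = {clear(b)}
  ∪ add   = {clear(b), handempty, on(b,c)}

== RESULT ==
["clear(b)", "handempty", "on(b,c)"]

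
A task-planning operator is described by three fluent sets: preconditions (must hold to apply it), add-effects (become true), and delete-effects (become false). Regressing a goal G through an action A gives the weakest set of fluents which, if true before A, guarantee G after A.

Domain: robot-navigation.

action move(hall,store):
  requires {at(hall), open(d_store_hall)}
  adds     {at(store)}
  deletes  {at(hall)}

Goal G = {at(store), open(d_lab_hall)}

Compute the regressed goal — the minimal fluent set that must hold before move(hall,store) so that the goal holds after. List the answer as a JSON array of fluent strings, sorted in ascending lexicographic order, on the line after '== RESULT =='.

Regress:
  G ∩ del = {}  (empty — regression defined)
  G \ add = {at(store), open(d_lab_hall)} \ {at(store)} = {open(d_lab_hall)}
  ∪ pre   = {open(d_lab_hall)} ∪ {at(hall), open(d_store_hall)}
          = {at(hall), open(d_lab_hall), open(d_store_hall)}

== RESULT ==
["at(hall)", "open(d_lab_hall)", "open(d_store_hall)"]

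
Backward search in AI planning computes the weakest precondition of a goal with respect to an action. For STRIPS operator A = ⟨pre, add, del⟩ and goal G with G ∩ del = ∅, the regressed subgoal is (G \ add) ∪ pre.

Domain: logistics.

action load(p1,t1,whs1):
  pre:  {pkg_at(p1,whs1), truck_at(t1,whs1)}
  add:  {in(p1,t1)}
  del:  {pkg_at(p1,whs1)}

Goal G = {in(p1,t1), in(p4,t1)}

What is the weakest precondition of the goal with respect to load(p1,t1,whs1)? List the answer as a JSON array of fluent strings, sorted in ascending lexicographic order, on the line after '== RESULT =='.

Compute (G \ add) ∪ pre:
  G ∩ del = {}  (empty — regression defined)
  G \ add = {in(p1,t1), in(p4,t1)} \ {in(p1,t1)} = {in(p4,t1)}
  ∪ pre   = {in(p4,t1)} ∪ {pkg_at(p1,whs1), truck_at(t1,whs1)}
          = {in(p4,t1), pkg_at(p1,whs1), truck_at(t1,whs1)}

== RESULT ==
["in(p4,t1)", "pkg_at(p1,whs1)", "truck_at(t1,whs1)"]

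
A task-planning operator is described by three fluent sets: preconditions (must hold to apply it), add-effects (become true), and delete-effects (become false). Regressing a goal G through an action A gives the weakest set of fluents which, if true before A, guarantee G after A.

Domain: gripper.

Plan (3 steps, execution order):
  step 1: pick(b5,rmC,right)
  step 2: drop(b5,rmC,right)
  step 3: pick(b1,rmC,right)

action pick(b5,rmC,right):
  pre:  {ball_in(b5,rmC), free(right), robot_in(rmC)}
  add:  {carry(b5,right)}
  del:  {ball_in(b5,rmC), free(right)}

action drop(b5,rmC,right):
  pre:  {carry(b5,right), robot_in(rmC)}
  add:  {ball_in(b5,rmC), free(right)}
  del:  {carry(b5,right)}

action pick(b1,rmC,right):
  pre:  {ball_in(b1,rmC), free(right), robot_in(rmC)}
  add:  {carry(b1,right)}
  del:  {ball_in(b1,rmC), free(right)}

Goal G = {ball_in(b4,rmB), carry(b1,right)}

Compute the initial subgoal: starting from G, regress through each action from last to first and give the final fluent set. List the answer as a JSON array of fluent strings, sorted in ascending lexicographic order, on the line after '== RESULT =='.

Regress step by step:
  through step 3 (pick(b1,rmC,right)): drop {carry(b1,right)}, keep {ball_in(b4,rmB)}, require {ball_in(b1,rmC), free(right), robot_in(rmC)}
    → {ball_in(b1,rmC), ball_in(b4,rmB), free(right), robot_in(rmC)}
  through step 2 (drop(b5,rmC,right)): drop {free(right)}, keep {ball_in(b1,rmC), ball_in(b4,rmB), robot_in(rmC)}, require {carry(b5,right), robot_in(rmC)}
    → {ball_in(b1,rmC), ball_in(b4,rmB), carry(b5,right), robot_in(rmC)}
  through step 1 (pick(b5,rmC,right)): drop {carry(b5,right)}, keep {ball_in(b1,rmC), ball_in(b4,rmB), robot_in(rmC)}, require {ball_in(b5,rmC), free(right), robot_in(rmC)}
    → {ball_in(b1,rmC), ball_in(b4,rmB), ball_in(b5,rmC), free(right), robot_in(rmC)}

== RESULT ==
["ball_in(b1,rmC)", "ball_in(b4,rmB)", "ball_in(b5,rmC)", "free(right)", "robot_in(rmC)"]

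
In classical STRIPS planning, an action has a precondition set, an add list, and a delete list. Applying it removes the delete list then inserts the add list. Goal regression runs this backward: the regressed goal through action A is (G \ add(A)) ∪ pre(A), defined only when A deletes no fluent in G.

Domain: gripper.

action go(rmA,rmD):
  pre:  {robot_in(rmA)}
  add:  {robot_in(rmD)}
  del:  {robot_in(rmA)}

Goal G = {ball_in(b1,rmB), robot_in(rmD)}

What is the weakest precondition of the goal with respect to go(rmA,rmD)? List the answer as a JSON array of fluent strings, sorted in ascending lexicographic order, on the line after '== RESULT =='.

Compute (G \ add) ∪ pre:
  G ∩ del = {}  (empty — regression defined)
  G \ add = {ball_in(b1,rmB), robot_in(rmD)} \ {robot_in(rmD)} = {ball_in(b1,rmB)}
  ∪ pre   = {ball_in(b1,rmB)} ∪ {robot_in(rmA)}
          = {ball_in(b1,rmB), robot_in(rmA)}

== RESULT ==
["ball_in(b1,rmB)", "robot_in(rmA)"]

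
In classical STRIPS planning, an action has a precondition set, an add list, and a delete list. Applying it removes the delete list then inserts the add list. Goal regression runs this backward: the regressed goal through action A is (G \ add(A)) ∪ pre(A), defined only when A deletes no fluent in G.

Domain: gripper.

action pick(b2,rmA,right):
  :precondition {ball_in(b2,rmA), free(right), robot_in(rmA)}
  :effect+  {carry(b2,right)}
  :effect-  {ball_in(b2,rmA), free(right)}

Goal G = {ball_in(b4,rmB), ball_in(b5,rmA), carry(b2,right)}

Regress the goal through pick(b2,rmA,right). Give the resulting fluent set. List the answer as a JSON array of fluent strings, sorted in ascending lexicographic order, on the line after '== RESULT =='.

Regress:
  G ∩ del = {}  (empty — regression defined)
  G \ add = {ball_in(b4,rmB), ball_in(b5,rmA), carry(b2,right)} \ {carry(b2,right)} = {ball_in(b4,rmB), ball_in(b5,rmA)}
  ∪ pre   = {ball_in(b4,rmB), ball_in(b5,rmA)} ∪ {ball_in(b2,rmA), free(right), robot_in(rmA)}
          = {ball_in(b2,rmA), ball_in(b4,rmB), ball_in(b5,rmA), free(right), robot_in(rmA)}

== RESULT ==
["ball_in(b2,rmA)", "ball_in(b4,rmB)", "ball_in(b5,rmA)", "free(right)", "robot_in(rmA)"]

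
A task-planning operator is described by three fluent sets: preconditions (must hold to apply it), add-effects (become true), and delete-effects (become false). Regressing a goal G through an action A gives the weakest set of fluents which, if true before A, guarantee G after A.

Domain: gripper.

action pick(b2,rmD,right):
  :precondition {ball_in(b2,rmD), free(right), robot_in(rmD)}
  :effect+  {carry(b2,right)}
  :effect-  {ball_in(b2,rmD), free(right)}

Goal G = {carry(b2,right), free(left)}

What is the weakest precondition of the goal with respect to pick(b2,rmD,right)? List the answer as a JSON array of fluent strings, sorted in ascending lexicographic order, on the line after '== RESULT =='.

Compute (G \ add) ∪ pre:
  G ∩ del = {}  (empty — regression defined)
  G \ add = {carry(b2,right), free(left)} \ {carry(b2,right)} = {free(left)}
  ∪ pre   = {free(left)} ∪ {ball_in(b2,rmD), free(right), robot_in(rmD)}
          = {ball_in(b2,rmD), free(left), free(right), robot_in(rmD)}

== RESULT ==
["ball_in(b2,rmD)", "free(left)", "free(right)", "robot_in(rmD)"]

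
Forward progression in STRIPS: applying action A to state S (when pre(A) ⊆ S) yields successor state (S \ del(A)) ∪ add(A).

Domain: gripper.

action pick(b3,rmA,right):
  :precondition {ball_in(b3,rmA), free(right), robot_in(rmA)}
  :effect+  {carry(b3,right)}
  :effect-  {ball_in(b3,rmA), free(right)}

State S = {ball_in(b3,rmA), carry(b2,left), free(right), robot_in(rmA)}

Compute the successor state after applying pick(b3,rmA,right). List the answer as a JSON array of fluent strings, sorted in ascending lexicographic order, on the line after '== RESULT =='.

Progress:
  pre ⊆ S: {ball_in(b3,rmA), free(right), robot_in(rmA)} ⊆ S  — applicable
  S \ del = {carry(b2,left), robot_in(rmA)}
  ∪ add   = {carry(b2,left), carry(b3,right), robot_in(rmA)}

== RESULT ==
["carry(b2,left)", "carry(b3,right)", "robot_in(rmA)"]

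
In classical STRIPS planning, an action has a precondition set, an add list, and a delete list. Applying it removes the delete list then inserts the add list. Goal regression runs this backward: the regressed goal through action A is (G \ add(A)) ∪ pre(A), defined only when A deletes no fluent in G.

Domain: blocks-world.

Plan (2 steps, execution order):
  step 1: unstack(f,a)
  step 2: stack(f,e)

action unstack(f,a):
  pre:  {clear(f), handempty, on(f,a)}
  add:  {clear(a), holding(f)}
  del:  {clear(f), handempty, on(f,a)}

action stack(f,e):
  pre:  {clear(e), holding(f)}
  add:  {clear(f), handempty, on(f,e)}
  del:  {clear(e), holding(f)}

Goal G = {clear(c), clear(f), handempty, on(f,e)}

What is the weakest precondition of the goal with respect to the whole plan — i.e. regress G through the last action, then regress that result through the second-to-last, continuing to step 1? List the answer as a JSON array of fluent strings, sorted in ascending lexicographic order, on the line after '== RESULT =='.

Work backward from the goal:
  through step 2 (stack(f,e)): drop {clear(f), handempty, on(f,e)}, keep {clear(c)}, require {clear(e), holding(f)}
    → {clear(c), clear(e), holding(f)}
  through step 1 (unstack(f,a)): drop {holding(f)}, keep {clear(c), clear(e)}, require {clear(f), handempty, on(f,a)}
    → {clear(c), clear(e), clear(f), handempty, on(f,a)}

== RESULT ==
["clear(c)", "clear(e)", "clear(f)", "handempty", "on(f,a)"]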